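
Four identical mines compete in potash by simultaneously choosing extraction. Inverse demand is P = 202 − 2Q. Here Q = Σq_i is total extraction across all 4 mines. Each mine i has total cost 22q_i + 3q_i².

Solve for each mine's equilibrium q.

11.25

A representative mine's profit is π_i = q_i(202 − 2Q) − 22q_i − 3q_i², with Q = q_i + Σ_{j≠i} q_j.
First-order condition: 180 − 10q_i − 2Σ_{j≠i} q_j = 0.
Imposing symmetry (q_j = q for all j) turns Σ_{j≠i} q_j into 3q, so 180 = 16q and q = 11.25.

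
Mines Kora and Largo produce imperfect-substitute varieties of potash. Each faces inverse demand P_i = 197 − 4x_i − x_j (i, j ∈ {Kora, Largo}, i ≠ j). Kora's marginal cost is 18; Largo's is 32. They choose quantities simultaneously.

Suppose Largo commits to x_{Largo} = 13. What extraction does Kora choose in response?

Mine Kora's profit: π = x_{Kora}(197 − 4x_{Kora} − x_{Largo}) − 18x_{Kora}.
∂π/∂x_{Kora} = 179 − 8x_{Kora} − x_{Largo} = 0 ⇒ x_{Kora} = 22.375 − 0.125x_{Largo}.
At x_{Largo} = 13: x_{Kora} = 22.375 − 0.125·13 = 20.75.

20.75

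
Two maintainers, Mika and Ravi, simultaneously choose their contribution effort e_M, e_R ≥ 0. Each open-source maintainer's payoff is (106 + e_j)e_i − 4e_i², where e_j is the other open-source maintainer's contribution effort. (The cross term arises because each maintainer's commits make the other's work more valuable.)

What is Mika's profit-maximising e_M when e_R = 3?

Mika's payoff is (106 + e_R)e_M − 4e_M².
∂π/∂e_M = 106 + e_R − 8e_M = 0, so e_M = 13.25 + 0.125e_R.
At e_R = 3: e_M = 13.25 + 0.125·3 = 13.625.

13.625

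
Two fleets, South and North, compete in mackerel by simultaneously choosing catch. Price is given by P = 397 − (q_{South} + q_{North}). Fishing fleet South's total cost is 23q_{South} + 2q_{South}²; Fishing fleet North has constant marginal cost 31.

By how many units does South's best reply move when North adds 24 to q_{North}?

Fishing fleet South's profit: π = q_{South}(397 − (q_{South} + q_{North})) − 23q_{South} − 2q_{South}².
∂π/∂q_{South} = 374 − 6q_{South} − q_{North} = 0, so q_{South} = 187/3 − (1/6)q_{North}.
The reaction-function slope is −1/6, so a 24-unit rise in q_{North} moves q_{South} by −1/6 × 24 = −4. South's best response falls — the actions are strategic substitutes.

-4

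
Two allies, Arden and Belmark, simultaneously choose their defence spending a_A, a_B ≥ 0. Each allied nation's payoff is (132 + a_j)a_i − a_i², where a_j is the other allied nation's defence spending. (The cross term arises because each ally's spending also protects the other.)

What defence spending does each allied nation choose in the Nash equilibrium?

132

Arden's payoff is (132 + a_B)a_A − a_A².
∂π/∂a_A = 132 + a_B − 2a_A = 0, so a_A = 66 + 0.5a_B.
The game is symmetric, so in equilibrium a_B = a_A: the reaction function gives 0.5a_A = 66, hence a_A = 132.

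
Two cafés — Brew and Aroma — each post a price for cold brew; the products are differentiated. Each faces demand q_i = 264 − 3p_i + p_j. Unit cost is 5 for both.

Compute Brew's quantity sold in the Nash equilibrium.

Brew's profit: π = (p_{Brew} − 5)(264 − 3p_{Brew} + p_{Aroma}).
∂π/∂p_{Brew} = 279 − 6p_{Brew} + p_{Aroma} = 0 ⇒ p_{Brew} = 46.5 + (1/6)p_{Aroma}.
The game is symmetric, so in equilibrium p_{Aroma} = p_{Brew}: the reaction function gives (5/6)p_{Brew} = 46.5, hence p_{Brew} = 55.8.
q_{Brew} = 264 − 3·55.8 + 55.8 = 152.4.

152.4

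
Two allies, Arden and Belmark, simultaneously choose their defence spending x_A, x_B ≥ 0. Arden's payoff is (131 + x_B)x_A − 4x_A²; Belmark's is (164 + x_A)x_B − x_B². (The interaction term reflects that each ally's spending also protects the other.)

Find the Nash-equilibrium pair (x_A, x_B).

28.4, 96.2

Expanding Arden's payoff: 131x_A + x_Bx_A − 4x_A².
∂π/∂x_A = 131 + x_B − 8x_A = 0, so x_A = 16.375 + 0.125x_B.
Likewise for Belmark: x_B = 82 + 0.5x_A.
Substituting the second reaction function into the first: x_A = 16.375 + 0.125(82 + 0.5x_A), which gives 0.9375x_A = 26.625 ⇒ x_A = 28.4.
Then x_B = 82 + 0.5·28.4 = 96.2.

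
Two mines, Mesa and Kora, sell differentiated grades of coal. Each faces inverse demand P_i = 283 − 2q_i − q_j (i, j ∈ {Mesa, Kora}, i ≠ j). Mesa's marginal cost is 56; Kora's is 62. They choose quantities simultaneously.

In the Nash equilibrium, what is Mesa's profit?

4195.28

Mine Mesa's profit: π = q_{Mesa}(283 − 2q_{Mesa} − q_{Kora}) − 56q_{Mesa}.
∂π/∂q_{Mesa} = 227 − 4q_{Mesa} − q_{Kora} = 0 ⇒ q_{Mesa} = 56.75 − 0.25q_{Kora}.
Similarly q_{Kora} = 55.25 − 0.25q_{Mesa}.
Solving the two reaction functions simultaneously: (1 − (−0.25)(−0.25))q_{Mesa} = 56.75 − 0.25·55.25, so 0.9375q_{Mesa} = 42.9375 and q_{Mesa} = 45.8.
Then q_{Kora} = 55.25 − 0.25·45.8 = 43.8.
P_{Mesa} = 283 − 2·45.8 − 43.8 = 147.6.
Profit = (147.6 − 56)·45.8 = 4195.28.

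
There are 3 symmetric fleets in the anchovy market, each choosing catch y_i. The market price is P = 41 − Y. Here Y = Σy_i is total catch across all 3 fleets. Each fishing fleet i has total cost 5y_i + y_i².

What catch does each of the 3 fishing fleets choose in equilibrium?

A representative fishing fleet's profit is π_i = y_i(41 − Y) − 5y_i − y_i², with Y = y_i + Σ_{j≠i} y_j.
First-order condition: 36 − 4y_i − Σ_{j≠i} y_j = 0.
With identical fishing fleets, set every y_j = y: then 36 − 4y − 2y = 0, i.e. y = 36/6 = 6.

6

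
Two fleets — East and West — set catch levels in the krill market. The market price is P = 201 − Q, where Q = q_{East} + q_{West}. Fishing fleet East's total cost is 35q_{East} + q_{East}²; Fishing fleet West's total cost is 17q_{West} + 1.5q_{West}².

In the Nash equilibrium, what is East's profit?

2312

Fishing fleet East's profit: π = q_{East}(201 − (q_{East} + q_{West})) − 35q_{East} − q_{East}².
∂π/∂q_{East} = 166 − 4q_{East} − q_{West} = 0, so q_{East} = 41.5 − 0.25q_{West}.
For West: ∂π/∂q_{West} = 184 − 5q_{West} − q_{East} = 0 ⇒ q_{West} = 36.8 − 0.2q_{East}.
Substituting the second reaction function into the first: q_{East} = 41.5 − 0.25(36.8 − 0.2q_{East}), which gives 0.95q_{East} = 32.3 ⇒ q_{East} = 34.
Then q_{West} = 36.8 − 0.2·34 = 30.
Price P = 201 − 64 = 137.
East's profit: (137 − 35)·34 − (34)² = 2312.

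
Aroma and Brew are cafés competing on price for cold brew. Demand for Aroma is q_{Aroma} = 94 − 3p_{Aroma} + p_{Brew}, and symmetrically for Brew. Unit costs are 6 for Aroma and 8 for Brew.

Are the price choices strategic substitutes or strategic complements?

Aroma's profit: π = (p_{Aroma} − 6)(94 − 3p_{Aroma} + p_{Brew}).
∂π/∂p_{Aroma} = 112 − 6p_{Aroma} + p_{Brew} = 0 ⇒ p_{Aroma} = 56/3 + (1/6)p_{Brew}.
The best-response slope dp_{Aroma}/dp_{Brew} = 1/6 > 0: the reaction function is upward-sloping, so the choices are strategic complements.

strategic complements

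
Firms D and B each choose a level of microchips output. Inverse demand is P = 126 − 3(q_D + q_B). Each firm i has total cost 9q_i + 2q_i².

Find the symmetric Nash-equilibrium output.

9

Firm D's profit: π = q_D(126 − 3(q_D + q_B)) − 9q_D − 2q_D².
∂π/∂q_D = 117 − 10q_D − 3q_B = 0, so q_D = 11.7 − 0.3q_B.
By symmetry q_B = q_D; substituting into the reaction function, 1.3q_D = 11.7 and q_D = 9.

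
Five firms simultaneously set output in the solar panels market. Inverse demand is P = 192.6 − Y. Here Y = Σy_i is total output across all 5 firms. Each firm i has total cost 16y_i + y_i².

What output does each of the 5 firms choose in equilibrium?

A representative firm's profit is π_i = y_i(192.6 − Y) − 16y_i − y_i², with Y = y_i + Σ_{j≠i} y_j.
First-order condition: 176.6 − 4y_i − Σ_{j≠i} y_j = 0.
With identical firms, set every y_j = y: then 176.6 − 4y − 4y = 0, i.e. y = 176.6/8 = 22.075.

22.075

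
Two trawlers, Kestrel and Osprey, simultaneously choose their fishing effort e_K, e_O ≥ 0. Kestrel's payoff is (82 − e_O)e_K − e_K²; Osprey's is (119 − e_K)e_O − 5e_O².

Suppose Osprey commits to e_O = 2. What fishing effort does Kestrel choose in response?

Expanding Kestrel's payoff: 82e_K − e_Oe_K − e_K².
∂π/∂e_K = 82 − e_O − 2e_K = 0, so e_K = 41 − 0.5e_O.
At e_O = 2: e_K = 41 − 0.5·2 = 40.

40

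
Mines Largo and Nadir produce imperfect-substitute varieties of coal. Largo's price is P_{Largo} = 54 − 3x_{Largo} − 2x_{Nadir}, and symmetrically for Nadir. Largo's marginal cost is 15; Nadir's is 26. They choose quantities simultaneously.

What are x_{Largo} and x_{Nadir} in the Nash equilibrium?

Mine Largo's profit: π = x_{Largo}(54 − 3x_{Largo} − 2x_{Nadir}) − 15x_{Largo}.
∂π/∂x_{Largo} = 39 − 6x_{Largo} − 2x_{Nadir} = 0 ⇒ x_{Largo} = 6.5 − (1/3)x_{Nadir}.
Similarly x_{Nadir} = 14/3 − (1/3)x_{Largo}.
Solving the two reaction functions simultaneously: (1 − (−1/3)(−1/3))x_{Largo} = 6.5 − (1/3)·(14/3), so (8/9)x_{Largo} = 89/18 and x_{Largo} = 5.5625.
Then x_{Nadir} = 14/3 − (1/3)·5.5625 = 2.8125.

5.5625, 2.8125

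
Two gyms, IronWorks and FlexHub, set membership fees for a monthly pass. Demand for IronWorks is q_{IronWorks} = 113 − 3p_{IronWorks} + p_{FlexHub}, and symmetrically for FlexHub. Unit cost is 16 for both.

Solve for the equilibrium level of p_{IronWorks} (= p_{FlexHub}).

32.2

IronWorks's profit: π = (p_{IronWorks} − 16)(113 − 3p_{IronWorks} + p_{FlexHub}).
∂π/∂p_{IronWorks} = 161 − 6p_{IronWorks} + p_{FlexHub} = 0 ⇒ p_{IronWorks} = 161/6 + (1/6)p_{FlexHub}.
The game is symmetric, so in equilibrium p_{FlexHub} = p_{IronWorks}: the reaction function gives (5/6)p_{IronWorks} = 161/6, hence p_{IronWorks} = 32.2.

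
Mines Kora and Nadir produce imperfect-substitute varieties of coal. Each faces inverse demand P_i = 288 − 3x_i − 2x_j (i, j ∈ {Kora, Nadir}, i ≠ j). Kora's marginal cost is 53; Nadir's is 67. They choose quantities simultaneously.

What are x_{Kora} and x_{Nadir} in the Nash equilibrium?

Mine Kora's profit: π = x_{Kora}(288 − 3x_{Kora} − 2x_{Nadir}) − 53x_{Kora}.
∂π/∂x_{Kora} = 235 − 6x_{Kora} − 2x_{Nadir} = 0 ⇒ x_{Kora} = 235/6 − (1/3)x_{Nadir}.
Similarly x_{Nadir} = 221/6 − (1/3)x_{Kora}.
Solving the two reaction functions simultaneously: (1 − (−1/3)(−1/3))x_{Kora} = 235/6 − (1/3)·(221/6), so (8/9)x_{Kora} = 242/9 and x_{Kora} = 30.25.
Then x_{Nadir} = 221/6 − (1/3)·30.25 = 26.75.

30.25, 26.75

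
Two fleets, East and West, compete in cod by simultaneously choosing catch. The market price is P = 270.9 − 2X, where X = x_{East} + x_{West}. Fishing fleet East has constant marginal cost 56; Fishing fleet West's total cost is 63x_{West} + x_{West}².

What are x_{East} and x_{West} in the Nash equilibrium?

43.68, 20.09

Fishing fleet East's profit: π = x_{East}(270.9 − 2(x_{East} + x_{West})) − 56x_{East}.
∂π/∂x_{East} = 214.9 − 4x_{East} − 2x_{West} = 0, so x_{East} = 53.725 − 0.5x_{West}.
For West: ∂π/∂x_{West} = 207.9 − 6x_{West} − 2x_{East} = 0 ⇒ x_{West} = 34.65 − (1/3)x_{East}.
Plugging x_{West} into East's best response: x_{East} = 53.725 − 0.5(34.65 − (1/3)x_{East}) ⇒ (5/6)x_{East} = 36.4, so x_{East} = 43.68.
Then x_{West} = 34.65 − (1/3)·43.68 = 20.09.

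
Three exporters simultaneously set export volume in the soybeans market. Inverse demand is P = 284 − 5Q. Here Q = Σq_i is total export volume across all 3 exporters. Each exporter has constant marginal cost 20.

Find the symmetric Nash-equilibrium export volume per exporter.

13.2

A representative exporter's profit is π_i = q_i(284 − 5Q) − 20q_i, with Q = q_i + Σ_{j≠i} q_j.
First-order condition: 264 − 10q_i − 5Σ_{j≠i} q_j = 0.
With identical exporters, set every q_j = q: then 264 − 10q − 10q = 0, i.e. q = 264/20 = 13.2.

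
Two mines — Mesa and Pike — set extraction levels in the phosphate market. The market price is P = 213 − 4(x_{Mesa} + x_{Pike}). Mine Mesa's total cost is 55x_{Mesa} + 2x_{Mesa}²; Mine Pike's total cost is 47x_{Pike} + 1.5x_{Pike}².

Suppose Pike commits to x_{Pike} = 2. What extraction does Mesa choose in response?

12.5

Mine Mesa's profit: π = x_{Mesa}(213 − 4(x_{Mesa} + x_{Pike})) − 55x_{Mesa} − 2x_{Mesa}².
∂π/∂x_{Mesa} = 158 − 12x_{Mesa} − 4x_{Pike} = 0, so x_{Mesa} = 79/6 − (1/3)x_{Pike}.
At x_{Pike} = 2: x_{Mesa} = 79/6 − (1/3)·2 = 12.5.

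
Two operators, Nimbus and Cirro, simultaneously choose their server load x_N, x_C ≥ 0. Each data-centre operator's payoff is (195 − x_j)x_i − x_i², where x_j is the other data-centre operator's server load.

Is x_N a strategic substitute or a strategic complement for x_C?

strategic substitutes

Nimbus's payoff is (195 − x_C)x_N − x_N².
∂π/∂x_N = 195 − x_C − 2x_N = 0, so x_N = 97.5 − 0.5x_C.
The best-response slope dx_N/dx_C = −0.5 < 0: the reaction function is downward-sloping, so the choices are strategic substitutes.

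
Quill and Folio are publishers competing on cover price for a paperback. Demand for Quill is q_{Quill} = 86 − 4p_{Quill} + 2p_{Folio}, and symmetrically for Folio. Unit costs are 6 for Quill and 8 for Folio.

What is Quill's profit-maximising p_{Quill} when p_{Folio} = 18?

Quill's profit: π = (p_{Quill} − 6)(86 − 4p_{Quill} + 2p_{Folio}).
∂π/∂p_{Quill} = 110 − 8p_{Quill} + 2p_{Folio} = 0 ⇒ p_{Quill} = 13.75 + 0.25p_{Folio}.
At p_{Folio} = 18: p_{Quill} = 13.75 + 0.25·18 = 18.25.

18.25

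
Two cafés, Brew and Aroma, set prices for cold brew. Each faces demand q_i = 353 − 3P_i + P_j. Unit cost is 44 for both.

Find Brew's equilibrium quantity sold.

Brew's profit: π = (P_{Brew} − 44)(353 − 3P_{Brew} + P_{Aroma}).
∂π/∂P_{Brew} = 485 − 6P_{Brew} + P_{Aroma} = 0 ⇒ P_{Brew} = 485/6 + (1/6)P_{Aroma}.
By symmetry P_{Aroma} = P_{Brew}; substituting into the reaction function, (5/6)P_{Brew} = 485/6 and P_{Brew} = 97.
q_{Brew} = 353 − 3·97 + 97 = 159.

159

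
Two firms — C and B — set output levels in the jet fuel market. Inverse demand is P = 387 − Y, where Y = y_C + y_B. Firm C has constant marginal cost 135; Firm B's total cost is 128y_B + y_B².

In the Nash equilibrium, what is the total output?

Firm C's profit: π = y_C(387 − (y_C + y_B)) − 135y_C.
∂π/∂y_C = 252 − 2y_C − y_B = 0, so y_C = 126 − 0.5y_B.
For B: ∂π/∂y_B = 259 − 4y_B − y_C = 0 ⇒ y_B = 64.75 − 0.25y_C.
Solving the two reaction functions simultaneously: (1 − (−0.5)(−0.25))y_C = 126 − 0.5·64.75, so 0.875y_C = 93.625 and y_C = 107.
Then y_B = 64.75 − 0.25·107 = 38.
Total output: 107 + 38 = 145.

145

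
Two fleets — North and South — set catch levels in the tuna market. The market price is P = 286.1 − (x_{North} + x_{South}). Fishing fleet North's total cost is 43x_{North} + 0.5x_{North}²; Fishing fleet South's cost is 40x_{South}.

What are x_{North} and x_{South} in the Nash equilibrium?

48.02, 99.04

Fishing fleet North's profit: π = x_{North}(286.1 − (x_{North} + x_{South})) − 43x_{North} − 0.5x_{North}².
∂π/∂x_{North} = 243.1 − 3x_{North} − x_{South} = 0, so x_{North} = 2431/30 − (1/3)x_{South}.
For South: ∂π/∂x_{South} = 246.1 − 2x_{South} − x_{North} = 0 ⇒ x_{South} = 123.05 − 0.5x_{North}.
Plugging x_{South} into North's best response: x_{North} = 2431/30 − (1/3)(123.05 − 0.5x_{North}) ⇒ (5/6)x_{North} = 2401/60, so x_{North} = 48.02.
Then x_{South} = 123.05 − 0.5·48.02 = 99.04.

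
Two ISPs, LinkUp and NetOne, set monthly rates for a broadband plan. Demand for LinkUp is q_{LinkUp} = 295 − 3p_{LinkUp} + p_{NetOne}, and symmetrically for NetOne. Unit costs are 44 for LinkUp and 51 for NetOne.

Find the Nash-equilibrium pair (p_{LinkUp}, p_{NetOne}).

86, 89

LinkUp's profit: π = (p_{LinkUp} − 44)(295 − 3p_{LinkUp} + p_{NetOne}).
∂π/∂p_{LinkUp} = 427 − 6p_{LinkUp} + p_{NetOne} = 0 ⇒ p_{LinkUp} = 427/6 + (1/6)p_{NetOne}.
Similarly p_{NetOne} = 224/3 + (1/6)p_{LinkUp}.
Substituting the second reaction function into the first: p_{LinkUp} = 427/6 + (1/6)(224/3 + (1/6)p_{LinkUp}), which gives (35/36)p_{LinkUp} = 1505/18 ⇒ p_{LinkUp} = 86.
Then p_{NetOne} = 224/3 + (1/6)·86 = 89.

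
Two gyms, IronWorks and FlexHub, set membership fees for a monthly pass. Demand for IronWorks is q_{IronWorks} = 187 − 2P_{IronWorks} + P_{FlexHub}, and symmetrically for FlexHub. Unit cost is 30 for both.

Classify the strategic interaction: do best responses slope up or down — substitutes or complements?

strategic complements

IronWorks's profit: π = (P_{IronWorks} − 30)(187 − 2P_{IronWorks} + P_{FlexHub}).
∂π/∂P_{IronWorks} = 247 − 4P_{IronWorks} + P_{FlexHub} = 0 ⇒ P_{IronWorks} = 61.75 + 0.25P_{FlexHub}.
The best-response slope dP_{IronWorks}/dP_{FlexHub} = 0.25 > 0: the reaction function is upward-sloping, so the choices are strategic complements.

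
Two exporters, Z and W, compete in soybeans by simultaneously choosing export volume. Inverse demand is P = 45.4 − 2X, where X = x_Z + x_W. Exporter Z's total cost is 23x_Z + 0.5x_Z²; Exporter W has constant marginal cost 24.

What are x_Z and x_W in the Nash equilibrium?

2.925, 3.8875

Exporter Z's profit: π = x_Z(45.4 − 2(x_Z + x_W)) − 23x_Z − 0.5x_Z².
∂π/∂x_Z = 22.4 − 5x_Z − 2x_W = 0, so x_Z = 4.48 − 0.4x_W.
For W: ∂π/∂x_W = 21.4 − 4x_W − 2x_Z = 0 ⇒ x_W = 5.35 − 0.5x_Z.
Solving the two reaction functions simultaneously: (1 − (−0.4)(−0.5))x_Z = 4.48 − 0.4·5.35, so 0.8x_Z = 2.34 and x_Z = 2.925.
Then x_W = 5.35 − 0.5·2.925 = 3.8875.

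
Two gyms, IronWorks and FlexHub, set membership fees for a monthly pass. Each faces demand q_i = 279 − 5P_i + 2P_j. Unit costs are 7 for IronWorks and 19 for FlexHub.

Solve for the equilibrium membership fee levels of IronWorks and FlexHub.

40.5, 45.5

IronWorks's profit: π = (P_{IronWorks} − 7)(279 − 5P_{IronWorks} + 2P_{FlexHub}).
∂π/∂P_{IronWorks} = 314 − 10P_{IronWorks} + 2P_{FlexHub} = 0 ⇒ P_{IronWorks} = 31.4 + 0.2P_{FlexHub}.
Similarly P_{FlexHub} = 37.4 + 0.2P_{IronWorks}.
Substituting the second reaction function into the first: P_{IronWorks} = 31.4 + 0.2(37.4 + 0.2P_{IronWorks}), which gives 0.96P_{IronWorks} = 38.88 ⇒ P_{IronWorks} = 40.5.
Then P_{FlexHub} = 37.4 + 0.2·40.5 = 45.5.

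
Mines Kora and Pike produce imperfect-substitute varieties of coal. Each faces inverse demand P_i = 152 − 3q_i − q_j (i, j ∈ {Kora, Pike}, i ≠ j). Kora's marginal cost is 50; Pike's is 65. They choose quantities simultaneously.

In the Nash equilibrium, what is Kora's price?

Mine Kora's profit: π = q_{Kora}(152 − 3q_{Kora} − q_{Pike}) − 50q_{Kora}.
∂π/∂q_{Kora} = 102 − 6q_{Kora} − q_{Pike} = 0 ⇒ q_{Kora} = 17 − (1/6)q_{Pike}.
Similarly q_{Pike} = 14.5 − (1/6)q_{Kora}.
Solving the two reaction functions simultaneously: (1 − (−1/6)(−1/6))q_{Kora} = 17 − (1/6)·14.5, so (35/36)q_{Kora} = 175/12 and q_{Kora} = 15.
Then q_{Pike} = 14.5 − (1/6)·15 = 12.
P_{Kora} = 152 − 3·15 − 12 = 95.

95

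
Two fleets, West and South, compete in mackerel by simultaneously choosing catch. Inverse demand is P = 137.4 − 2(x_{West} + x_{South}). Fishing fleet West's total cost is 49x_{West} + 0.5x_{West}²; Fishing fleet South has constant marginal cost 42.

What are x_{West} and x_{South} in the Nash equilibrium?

10.175, 18.7625

Fishing fleet West's profit: π = x_{West}(137.4 − 2(x_{West} + x_{South})) − 49x_{West} − 0.5x_{West}².
∂π/∂x_{West} = 88.4 − 5x_{West} − 2x_{South} = 0, so x_{West} = 17.68 − 0.4x_{South}.
For South: ∂π/∂x_{South} = 95.4 − 4x_{South} − 2x_{West} = 0 ⇒ x_{South} = 23.85 − 0.5x_{West}.
Solving the two reaction functions simultaneously: (1 − (−0.4)(−0.5))x_{West} = 17.68 − 0.4·23.85, so 0.8x_{West} = 8.14 and x_{West} = 10.175.
Then x_{South} = 23.85 − 0.5·10.175 = 18.7625.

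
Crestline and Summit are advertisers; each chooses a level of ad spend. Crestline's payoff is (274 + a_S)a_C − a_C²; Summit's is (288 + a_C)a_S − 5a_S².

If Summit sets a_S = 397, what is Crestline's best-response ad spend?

335.5

Expanding Crestline's payoff: 274a_C + a_Sa_C − a_C².
∂π/∂a_C = 274 + a_S − 2a_C = 0, so a_C = 137 + 0.5a_S.
At a_S = 397: a_C = 137 + 0.5·397 = 335.5.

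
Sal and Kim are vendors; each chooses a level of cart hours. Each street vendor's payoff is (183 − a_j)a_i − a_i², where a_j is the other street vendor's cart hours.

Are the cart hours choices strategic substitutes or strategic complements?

strategic substitutes

Sal's payoff is (183 − a_K)a_S − a_S².
∂π/∂a_S = 183 − a_K − 2a_S = 0, so a_S = 91.5 − 0.5a_K.
The best-response slope da_S/da_K = −0.5 < 0: the reaction function is downward-sloping, so the choices are strategic substitutes.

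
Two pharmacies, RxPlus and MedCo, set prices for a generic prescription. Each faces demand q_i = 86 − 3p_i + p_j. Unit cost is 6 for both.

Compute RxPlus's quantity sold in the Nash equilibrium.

RxPlus's profit: π = (p_{RxPlus} − 6)(86 − 3p_{RxPlus} + p_{MedCo}).
∂π/∂p_{RxPlus} = 104 − 6p_{RxPlus} + p_{MedCo} = 0 ⇒ p_{RxPlus} = 52/3 + (1/6)p_{MedCo}.
The game is symmetric, so in equilibrium p_{MedCo} = p_{RxPlus}: the reaction function gives (5/6)p_{RxPlus} = 52/3, hence p_{RxPlus} = 20.8.
q_{RxPlus} = 86 − 3·20.8 + 20.8 = 44.4.

44.4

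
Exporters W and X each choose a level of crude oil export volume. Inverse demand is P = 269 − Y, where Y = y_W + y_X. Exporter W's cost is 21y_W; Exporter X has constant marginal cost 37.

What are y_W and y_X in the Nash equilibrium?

Exporter W's profit: π = y_W(269 − (y_W + y_X)) − 21y_W.
∂π/∂y_W = 248 − 2y_W − y_X = 0, so y_W = 124 − 0.5y_X.
By the same steps for X: y_X = 116 − 0.5y_W.
Solving the two reaction functions simultaneously: (1 − (−0.5)(−0.5))y_W = 124 − 0.5·116, so 0.75y_W = 66 and y_W = 88.
Then y_X = 116 − 0.5·88 = 72.

88, 72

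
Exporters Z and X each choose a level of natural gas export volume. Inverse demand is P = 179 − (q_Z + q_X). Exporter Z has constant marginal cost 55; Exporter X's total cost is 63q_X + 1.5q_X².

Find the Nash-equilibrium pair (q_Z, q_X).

Exporter Z's profit: π = q_Z(179 − (q_Z + q_X)) − 55q_Z.
∂π/∂q_Z = 124 − 2q_Z − q_X = 0, so q_Z = 62 − 0.5q_X.
For X: ∂π/∂q_X = 116 − 5q_X − q_Z = 0 ⇒ q_X = 23.2 − 0.2q_Z.
Substituting the second reaction function into the first: q_Z = 62 − 0.5(23.2 − 0.2q_Z), which gives 0.9q_Z = 50.4 ⇒ q_Z = 56.
Then q_X = 23.2 − 0.2·56 = 12.

56, 12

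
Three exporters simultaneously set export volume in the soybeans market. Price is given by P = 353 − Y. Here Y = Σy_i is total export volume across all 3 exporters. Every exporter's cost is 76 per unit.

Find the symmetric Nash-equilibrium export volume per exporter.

69.25

A representative exporter's profit is π_i = y_i(353 − Y) − 76y_i, with Y = y_i + Σ_{j≠i} y_j.
First-order condition: 277 − 2y_i − Σ_{j≠i} y_j = 0.
Imposing symmetry (y_j = y for all j) turns Σ_{j≠i} y_j into 2y, so 277 = 4y and y = 69.25.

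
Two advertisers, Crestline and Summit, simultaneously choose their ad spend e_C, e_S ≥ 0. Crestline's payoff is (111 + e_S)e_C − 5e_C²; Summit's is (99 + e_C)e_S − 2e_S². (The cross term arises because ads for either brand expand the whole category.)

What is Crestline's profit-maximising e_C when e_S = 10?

12.1

Expanding Crestline's payoff: 111e_C + e_Se_C − 5e_C².
∂π/∂e_C = 111 + e_S − 10e_C = 0, so e_C = 11.1 + 0.1e_S.
At e_S = 10: e_C = 11.1 + 0.1·10 = 12.1.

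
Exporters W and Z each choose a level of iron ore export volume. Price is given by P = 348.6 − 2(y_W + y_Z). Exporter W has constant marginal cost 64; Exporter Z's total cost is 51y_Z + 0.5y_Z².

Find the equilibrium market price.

167.475

Exporter W's profit: π = y_W(348.6 − 2(y_W + y_Z)) − 64y_W.
∂π/∂y_W = 284.6 − 4y_W − 2y_Z = 0, so y_W = 71.15 − 0.5y_Z.
For Z: ∂π/∂y_Z = 297.6 − 5y_Z − 2y_W = 0 ⇒ y_Z = 59.52 − 0.4y_W.
Plugging y_Z into W's best response: y_W = 71.15 − 0.5(59.52 − 0.4y_W) ⇒ 0.8y_W = 41.39, so y_W = 51.7375.
Then y_Z = 59.52 − 0.4·51.7375 = 38.825.
Equilibrium price: P = 348.6 − 2·90.5625 = 167.475.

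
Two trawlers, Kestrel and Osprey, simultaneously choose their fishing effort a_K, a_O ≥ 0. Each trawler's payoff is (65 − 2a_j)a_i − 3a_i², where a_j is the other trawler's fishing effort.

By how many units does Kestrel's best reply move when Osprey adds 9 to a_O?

-3

Kestrel's payoff is (65 − 2a_O)a_K − 3a_K².
∂π/∂a_K = 65 − 2a_O − 6a_K = 0, so a_K = 65/6 − (1/3)a_O.
The reaction-function slope is −1/3, so a 9-unit rise in a_O moves a_K by −1/3 × 9 = −3. Kestrel's best response falls — the actions are strategic substitutes.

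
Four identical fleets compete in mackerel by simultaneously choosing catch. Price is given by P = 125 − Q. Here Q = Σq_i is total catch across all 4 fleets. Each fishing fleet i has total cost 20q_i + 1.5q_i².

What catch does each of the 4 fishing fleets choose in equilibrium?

13.125

A representative fishing fleet's profit is π_i = q_i(125 − Q) − 20q_i − 1.5q_i², with Q = q_i + Σ_{j≠i} q_j.
First-order condition: 105 − 5q_i − Σ_{j≠i} q_j = 0.
In a symmetric equilibrium every fishing fleet chooses the same q, so Σ_{j≠i} q_j = 3q. The condition becomes 105 − 8q = 0, giving q = 105/8 = 13.125.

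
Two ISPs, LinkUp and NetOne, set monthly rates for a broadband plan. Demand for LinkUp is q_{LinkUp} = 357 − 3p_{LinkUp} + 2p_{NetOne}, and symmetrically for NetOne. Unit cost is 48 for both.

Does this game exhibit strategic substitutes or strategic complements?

strategic complements

LinkUp's profit: π = (p_{LinkUp} − 48)(357 − 3p_{LinkUp} + 2p_{NetOne}).
∂π/∂p_{LinkUp} = 501 − 6p_{LinkUp} + 2p_{NetOne} = 0 ⇒ p_{LinkUp} = 83.5 + (1/3)p_{NetOne}.
The best-response slope dp_{LinkUp}/dp_{NetOne} = 1/3 > 0: the reaction function is upward-sloping, so the choices are strategic complements.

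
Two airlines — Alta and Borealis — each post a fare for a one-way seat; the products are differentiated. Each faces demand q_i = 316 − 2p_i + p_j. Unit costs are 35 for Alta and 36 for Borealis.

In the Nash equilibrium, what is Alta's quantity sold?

187.6

Alta's profit: π = (p_{Alta} − 35)(316 − 2p_{Alta} + p_{Borealis}).
∂π/∂p_{Alta} = 386 − 4p_{Alta} + p_{Borealis} = 0 ⇒ p_{Alta} = 96.5 + 0.25p_{Borealis}.
Similarly p_{Borealis} = 97 + 0.25p_{Alta}.
Plugging p_{Borealis} into Alta's best response: p_{Alta} = 96.5 + 0.25(97 + 0.25p_{Alta}) ⇒ 0.9375p_{Alta} = 120.75, so p_{Alta} = 128.8.
Then p_{Borealis} = 97 + 0.25·128.8 = 129.2.
q_{Alta} = 316 − 2·128.8 + 129.2 = 187.6.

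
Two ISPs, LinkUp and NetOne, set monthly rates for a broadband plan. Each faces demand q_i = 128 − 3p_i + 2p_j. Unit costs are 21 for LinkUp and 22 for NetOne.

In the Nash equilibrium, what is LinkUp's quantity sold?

LinkUp's profit: π = (p_{LinkUp} − 21)(128 − 3p_{LinkUp} + 2p_{NetOne}).
∂π/∂p_{LinkUp} = 191 − 6p_{LinkUp} + 2p_{NetOne} = 0 ⇒ p_{LinkUp} = 191/6 + (1/3)p_{NetOne}.
Similarly p_{NetOne} = 97/3 + (1/3)p_{LinkUp}.
Solving the two reaction functions simultaneously: (1 − (1/3)(1/3))p_{LinkUp} = 191/6 + (1/3)·(97/3), so (8/9)p_{LinkUp} = 767/18 and p_{LinkUp} = 47.9375.
Then p_{NetOne} = 97/3 + (1/3)·47.9375 = 48.3125.
q_{LinkUp} = 128 − 3·47.9375 + 2·48.3125 = 80.8125.

80.8125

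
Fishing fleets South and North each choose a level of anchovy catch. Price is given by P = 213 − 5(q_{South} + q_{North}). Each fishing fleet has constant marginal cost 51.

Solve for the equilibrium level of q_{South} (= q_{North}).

Fishing fleet South's profit: π = q_{South}(213 − 5(q_{South} + q_{North})) − 51q_{South}.
∂π/∂q_{South} = 162 − 10q_{South} − 5q_{North} = 0, so q_{South} = 16.2 − 0.5q_{North}.
The game is symmetric, so in equilibrium q_{North} = q_{South}: the reaction function gives 1.5q_{South} = 16.2, hence q_{South} = 10.8.

10.8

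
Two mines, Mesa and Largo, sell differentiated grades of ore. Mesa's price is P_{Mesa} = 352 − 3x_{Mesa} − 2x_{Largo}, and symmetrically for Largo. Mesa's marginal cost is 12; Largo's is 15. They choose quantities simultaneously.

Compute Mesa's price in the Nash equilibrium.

140.0625

Mine Mesa's profit: π = x_{Mesa}(352 − 3x_{Mesa} − 2x_{Largo}) − 12x_{Mesa}.
∂π/∂x_{Mesa} = 340 − 6x_{Mesa} − 2x_{Largo} = 0 ⇒ x_{Mesa} = 170/3 − (1/3)x_{Largo}.
Similarly x_{Largo} = 337/6 − (1/3)x_{Mesa}.
Plugging x_{Largo} into Mesa's best response: x_{Mesa} = 170/3 − (1/3)(337/6 − (1/3)x_{Mesa}) ⇒ (8/9)x_{Mesa} = 683/18, so x_{Mesa} = 42.6875.
Then x_{Largo} = 337/6 − (1/3)·42.6875 = 41.9375.
P_{Mesa} = 352 − 3·42.6875 − 2·41.9375 = 140.0625.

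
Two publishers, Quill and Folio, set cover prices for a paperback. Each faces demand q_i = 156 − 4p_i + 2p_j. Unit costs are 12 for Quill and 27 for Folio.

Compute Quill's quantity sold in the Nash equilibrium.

Quill's profit: π = (p_{Quill} − 12)(156 − 4p_{Quill} + 2p_{Folio}).
∂π/∂p_{Quill} = 204 − 8p_{Quill} + 2p_{Folio} = 0 ⇒ p_{Quill} = 25.5 + 0.25p_{Folio}.
Similarly p_{Folio} = 33 + 0.25p_{Quill}.
Plugging p_{Folio} into Quill's best response: p_{Quill} = 25.5 + 0.25(33 + 0.25p_{Quill}) ⇒ 0.9375p_{Quill} = 33.75, so p_{Quill} = 36.
Then p_{Folio} = 33 + 0.25·36 = 42.
q_{Quill} = 156 − 4·36 + 2·42 = 96.

96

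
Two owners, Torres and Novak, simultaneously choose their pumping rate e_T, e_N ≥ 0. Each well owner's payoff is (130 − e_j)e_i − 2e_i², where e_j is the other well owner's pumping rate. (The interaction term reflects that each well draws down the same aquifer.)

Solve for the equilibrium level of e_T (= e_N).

Torres's payoff is (130 − e_N)e_T − 2e_T².
∂π/∂e_T = 130 − e_N − 4e_T = 0, so e_T = 32.5 − 0.25e_N.
Setting e_T = e_N in the reaction function: e_T = 32.5 − 0.25e_T, so e_T = 32.5 / 1.25 = 26.

26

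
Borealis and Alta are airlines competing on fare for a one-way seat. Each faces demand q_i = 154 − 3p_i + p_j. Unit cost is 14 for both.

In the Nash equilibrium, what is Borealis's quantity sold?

Borealis's profit: π = (p_{Borealis} − 14)(154 − 3p_{Borealis} + p_{Alta}).
∂π/∂p_{Borealis} = 196 − 6p_{Borealis} + p_{Alta} = 0 ⇒ p_{Borealis} = 98/3 + (1/6)p_{Alta}.
By symmetry p_{Alta} = p_{Borealis}; substituting into the reaction function, (5/6)p_{Borealis} = 98/3 and p_{Borealis} = 39.2.
q_{Borealis} = 154 − 3·39.2 + 39.2 = 75.6.

75.6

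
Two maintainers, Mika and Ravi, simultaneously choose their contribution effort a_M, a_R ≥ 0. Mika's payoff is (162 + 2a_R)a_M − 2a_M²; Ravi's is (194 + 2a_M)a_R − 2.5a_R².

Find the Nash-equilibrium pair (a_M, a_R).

Expanding Mika's payoff: 162a_M + 2a_Ra_M − 2a_M².
∂π/∂a_M = 162 + 2a_R − 4a_M = 0, so a_M = 40.5 + 0.5a_R.
Likewise for Ravi: a_R = 38.8 + 0.4a_M.
Substituting the second reaction function into the first: a_M = 40.5 + 0.5(38.8 + 0.4a_M), which gives 0.8a_M = 59.9 ⇒ a_M = 74.875.
Then a_R = 38.8 + 0.4·74.875 = 68.75.

74.875, 68.75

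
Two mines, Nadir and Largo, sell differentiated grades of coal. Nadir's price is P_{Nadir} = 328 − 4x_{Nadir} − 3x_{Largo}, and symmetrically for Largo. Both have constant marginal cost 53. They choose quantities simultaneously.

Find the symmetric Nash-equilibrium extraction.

25

Mine Nadir's profit: π = x_{Nadir}(328 − 4x_{Nadir} − 3x_{Largo}) − 53x_{Nadir}.
∂π/∂x_{Nadir} = 275 − 8x_{Nadir} − 3x_{Largo} = 0 ⇒ x_{Nadir} = 34.375 − 0.375x_{Largo}.
By symmetry x_{Largo} = x_{Nadir}; substituting into the reaction function, 1.375x_{Nadir} = 34.375 and x_{Nadir} = 25.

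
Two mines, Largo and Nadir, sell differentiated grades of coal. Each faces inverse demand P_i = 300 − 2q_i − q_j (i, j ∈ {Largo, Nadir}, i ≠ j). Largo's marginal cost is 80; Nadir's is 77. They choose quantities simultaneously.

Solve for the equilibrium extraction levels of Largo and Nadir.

43.8, 44.8

Mine Largo's profit: π = q_{Largo}(300 − 2q_{Largo} − q_{Nadir}) − 80q_{Largo}.
∂π/∂q_{Largo} = 220 − 4q_{Largo} − q_{Nadir} = 0 ⇒ q_{Largo} = 55 − 0.25q_{Nadir}.
Similarly q_{Nadir} = 55.75 − 0.25q_{Largo}.
Solving the two reaction functions simultaneously: (1 − (−0.25)(−0.25))q_{Largo} = 55 − 0.25·55.75, so 0.9375q_{Largo} = 41.0625 and q_{Largo} = 43.8.
Then q_{Nadir} = 55.75 − 0.25·43.8 = 44.8.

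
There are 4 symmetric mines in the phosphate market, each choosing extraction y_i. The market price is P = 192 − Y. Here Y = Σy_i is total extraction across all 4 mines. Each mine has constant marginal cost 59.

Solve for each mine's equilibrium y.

26.6

A representative mine's profit is π_i = y_i(192 − Y) − 59y_i, with Y = y_i + Σ_{j≠i} y_j.
First-order condition: 133 − 2y_i − Σ_{j≠i} y_j = 0.
With identical mines, set every y_j = y: then 133 − 2y − 3y = 0, i.e. y = 133/5 = 26.6.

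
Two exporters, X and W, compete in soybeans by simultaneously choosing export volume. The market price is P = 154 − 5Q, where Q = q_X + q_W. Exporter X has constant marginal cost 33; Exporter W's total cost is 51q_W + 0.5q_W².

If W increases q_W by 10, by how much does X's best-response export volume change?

Exporter X's profit: π = q_X(154 − 5(q_X + q_W)) − 33q_X.
∂π/∂q_X = 121 − 10q_X − 5q_W = 0, so q_X = 12.1 − 0.5q_W.
The reaction-function slope is −0.5, so a 10-unit rise in q_W moves q_X by −0.5 × 10 = −5. X's best response falls — the actions are strategic substitutes.

-5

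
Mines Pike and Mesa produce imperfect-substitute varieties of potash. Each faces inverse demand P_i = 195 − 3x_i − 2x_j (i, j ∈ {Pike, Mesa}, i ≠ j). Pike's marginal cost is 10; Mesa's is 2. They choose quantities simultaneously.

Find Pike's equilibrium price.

Mine Pike's profit: π = x_{Pike}(195 − 3x_{Pike} − 2x_{Mesa}) − 10x_{Pike}.
∂π/∂x_{Pike} = 185 − 6x_{Pike} − 2x_{Mesa} = 0 ⇒ x_{Pike} = 185/6 − (1/3)x_{Mesa}.
Similarly x_{Mesa} = 193/6 − (1/3)x_{Pike}.
Substituting the second reaction function into the first: x_{Pike} = 185/6 − (1/3)(193/6 − (1/3)x_{Pike}), which gives (8/9)x_{Pike} = 181/9 ⇒ x_{Pike} = 22.625.
Then x_{Mesa} = 193/6 − (1/3)·22.625 = 24.625.
P_{Pike} = 195 − 3·22.625 − 2·24.625 = 77.875.

77.875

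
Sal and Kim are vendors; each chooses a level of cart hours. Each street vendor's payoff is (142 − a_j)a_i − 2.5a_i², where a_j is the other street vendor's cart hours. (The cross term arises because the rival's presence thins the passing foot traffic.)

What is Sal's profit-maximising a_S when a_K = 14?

25.6

Sal's payoff is (142 − a_K)a_S − 2.5a_S².
∂π/∂a_S = 142 − a_K − 5a_S = 0, so a_S = 28.4 − 0.2a_K.
At a_K = 14: a_S = 28.4 − 0.2·14 = 25.6.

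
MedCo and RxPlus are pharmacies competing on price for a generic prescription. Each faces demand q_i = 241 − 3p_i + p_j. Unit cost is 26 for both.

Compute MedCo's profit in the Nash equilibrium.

4286.52

MedCo's profit: π = (p_{MedCo} − 26)(241 − 3p_{MedCo} + p_{RxPlus}).
∂π/∂p_{MedCo} = 319 − 6p_{MedCo} + p_{RxPlus} = 0 ⇒ p_{MedCo} = 319/6 + (1/6)p_{RxPlus}.
By symmetry p_{RxPlus} = p_{MedCo}; substituting into the reaction function, (5/6)p_{MedCo} = 319/6 and p_{MedCo} = 63.8.
q_{MedCo} = 241 − 3·63.8 + 63.8 = 113.4.
Profit = (63.8 − 26)·113.4 = 4286.52.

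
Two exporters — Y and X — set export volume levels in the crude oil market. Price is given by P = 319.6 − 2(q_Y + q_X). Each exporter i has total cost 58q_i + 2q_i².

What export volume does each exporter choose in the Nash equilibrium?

26.16

Exporter Y's profit: π = q_Y(319.6 − 2(q_Y + q_X)) − 58q_Y − 2q_Y².
∂π/∂q_Y = 261.6 − 8q_Y − 2q_X = 0, so q_Y = 32.7 − 0.25q_X.
Setting q_Y = q_X in the reaction function: q_Y = 32.7 − 0.25q_Y, so q_Y = 32.7 / 1.25 = 26.16.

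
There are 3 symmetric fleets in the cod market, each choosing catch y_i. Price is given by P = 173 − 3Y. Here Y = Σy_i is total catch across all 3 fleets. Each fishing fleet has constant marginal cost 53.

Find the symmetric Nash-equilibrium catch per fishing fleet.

10

A representative fishing fleet's profit is π_i = y_i(173 − 3Y) − 53y_i, with Y = y_i + Σ_{j≠i} y_j.
First-order condition: 120 − 6y_i − 3Σ_{j≠i} y_j = 0.
In a symmetric equilibrium every fishing fleet chooses the same y, so Σ_{j≠i} y_j = 2y. The condition becomes 120 − 12y = 0, giving y = 120/12 = 10.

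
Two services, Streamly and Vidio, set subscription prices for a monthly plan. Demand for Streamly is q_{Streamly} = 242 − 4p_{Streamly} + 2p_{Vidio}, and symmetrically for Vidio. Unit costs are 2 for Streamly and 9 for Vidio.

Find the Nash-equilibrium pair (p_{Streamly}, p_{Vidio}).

Streamly's profit: π = (p_{Streamly} − 2)(242 − 4p_{Streamly} + 2p_{Vidio}).
∂π/∂p_{Streamly} = 250 − 8p_{Streamly} + 2p_{Vidio} = 0 ⇒ p_{Streamly} = 31.25 + 0.25p_{Vidio}.
Similarly p_{Vidio} = 34.75 + 0.25p_{Streamly}.
Solving the two reaction functions simultaneously: (1 − (0.25)(0.25))p_{Streamly} = 31.25 + 0.25·34.75, so 0.9375p_{Streamly} = 39.9375 and p_{Streamly} = 42.6.
Then p_{Vidio} = 34.75 + 0.25·42.6 = 45.4.

42.6, 45.4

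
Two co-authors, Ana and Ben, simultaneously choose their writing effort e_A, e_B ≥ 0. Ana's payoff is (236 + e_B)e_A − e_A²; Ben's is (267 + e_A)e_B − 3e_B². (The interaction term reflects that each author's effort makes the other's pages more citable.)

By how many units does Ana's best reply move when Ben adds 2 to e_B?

Expanding Ana's payoff: 236e_A + e_Be_A − e_A².
∂π/∂e_A = 236 + e_B − 2e_A = 0, so e_A = 118 + 0.5e_B.
The reaction-function slope is 0.5, so a 2-unit rise in e_B moves e_A by 0.5 × 2 = 1. Ana's best response rises — the actions are strategic complements.

1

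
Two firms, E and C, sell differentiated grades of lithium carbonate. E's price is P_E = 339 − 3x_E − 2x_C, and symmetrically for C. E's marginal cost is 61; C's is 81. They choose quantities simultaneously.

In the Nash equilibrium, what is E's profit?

3888

Firm E's profit: π = x_E(339 − 3x_E − 2x_C) − 61x_E.
∂π/∂x_E = 278 − 6x_E − 2x_C = 0 ⇒ x_E = 139/3 − (1/3)x_C.
Similarly x_C = 43 − (1/3)x_E.
Substituting the second reaction function into the first: x_E = 139/3 − (1/3)(43 − (1/3)x_E), which gives (8/9)x_E = 32 ⇒ x_E = 36.
Then x_C = 43 − (1/3)·36 = 31.
P_E = 339 − 3·36 − 2·31 = 169.
Profit = (169 − 61)·36 = 3888.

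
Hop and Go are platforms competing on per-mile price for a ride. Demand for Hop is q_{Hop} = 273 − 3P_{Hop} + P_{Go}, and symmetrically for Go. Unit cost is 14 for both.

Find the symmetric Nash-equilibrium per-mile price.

63

Hop's profit: π = (P_{Hop} − 14)(273 − 3P_{Hop} + P_{Go}).
∂π/∂P_{Hop} = 315 − 6P_{Hop} + P_{Go} = 0 ⇒ P_{Hop} = 52.5 + (1/6)P_{Go}.
By symmetry P_{Go} = P_{Hop}; substituting into the reaction function, (5/6)P_{Hop} = 52.5 and P_{Hop} = 63.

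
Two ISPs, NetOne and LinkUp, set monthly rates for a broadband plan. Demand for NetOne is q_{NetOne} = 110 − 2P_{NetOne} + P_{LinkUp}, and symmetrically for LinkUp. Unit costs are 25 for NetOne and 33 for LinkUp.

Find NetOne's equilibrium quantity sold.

58.8

NetOne's profit: π = (P_{NetOne} − 25)(110 − 2P_{NetOne} + P_{LinkUp}).
∂π/∂P_{NetOne} = 160 − 4P_{NetOne} + P_{LinkUp} = 0 ⇒ P_{NetOne} = 40 + 0.25P_{LinkUp}.
Similarly P_{LinkUp} = 44 + 0.25P_{NetOne}.
Substituting the second reaction function into the first: P_{NetOne} = 40 + 0.25(44 + 0.25P_{NetOne}), which gives 0.9375P_{NetOne} = 51 ⇒ P_{NetOne} = 54.4.
Then P_{LinkUp} = 44 + 0.25·54.4 = 57.6.
q_{NetOne} = 110 − 2·54.4 + 57.6 = 58.8.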